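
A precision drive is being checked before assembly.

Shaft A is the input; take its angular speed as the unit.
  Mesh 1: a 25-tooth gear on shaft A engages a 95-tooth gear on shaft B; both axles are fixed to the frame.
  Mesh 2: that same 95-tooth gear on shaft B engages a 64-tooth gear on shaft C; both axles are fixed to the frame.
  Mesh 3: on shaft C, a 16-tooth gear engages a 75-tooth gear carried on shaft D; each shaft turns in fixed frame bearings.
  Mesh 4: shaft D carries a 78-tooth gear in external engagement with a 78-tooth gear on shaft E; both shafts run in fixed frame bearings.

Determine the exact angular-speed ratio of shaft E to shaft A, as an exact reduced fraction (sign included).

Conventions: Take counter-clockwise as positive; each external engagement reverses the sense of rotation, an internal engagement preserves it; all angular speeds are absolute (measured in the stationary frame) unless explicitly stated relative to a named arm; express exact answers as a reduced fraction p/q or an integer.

class = fixed-axis compound train [4 meshes; 4 ratios multiply, 4 sense flips]
mesh 1 [25T→95T]: running ratio 5/19, sense −
mesh 2 [95T→64T]: running ratio 25/64, sense +
mesh 3 [16T→75T]: running ratio 1/12, sense −
mesh 4 [78T→78T]: running ratio 1/12, sense +
ω_out/ω_in = 1/12

1/12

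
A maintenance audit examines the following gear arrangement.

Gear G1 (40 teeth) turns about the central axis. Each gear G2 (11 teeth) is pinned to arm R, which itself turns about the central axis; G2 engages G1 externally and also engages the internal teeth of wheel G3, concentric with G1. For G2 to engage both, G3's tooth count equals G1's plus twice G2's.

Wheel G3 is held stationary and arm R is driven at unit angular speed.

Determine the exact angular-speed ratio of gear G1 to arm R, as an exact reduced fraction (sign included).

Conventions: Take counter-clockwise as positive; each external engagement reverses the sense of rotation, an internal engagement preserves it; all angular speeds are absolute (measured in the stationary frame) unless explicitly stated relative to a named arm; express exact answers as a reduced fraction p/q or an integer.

51/20

planetary set (40T centre, 11T on arm, 62T internal) — Willis relation
ring teeth: 40 + 2·11 = 62
40(ω_sun−ω_arm) = −62(ω_ring−ω_arm),  ω_ring = 0, ω_arm = 1
ω_sun = 1 − (62/40)(0−1) = 51/20
ω_out/ω_in = 51/20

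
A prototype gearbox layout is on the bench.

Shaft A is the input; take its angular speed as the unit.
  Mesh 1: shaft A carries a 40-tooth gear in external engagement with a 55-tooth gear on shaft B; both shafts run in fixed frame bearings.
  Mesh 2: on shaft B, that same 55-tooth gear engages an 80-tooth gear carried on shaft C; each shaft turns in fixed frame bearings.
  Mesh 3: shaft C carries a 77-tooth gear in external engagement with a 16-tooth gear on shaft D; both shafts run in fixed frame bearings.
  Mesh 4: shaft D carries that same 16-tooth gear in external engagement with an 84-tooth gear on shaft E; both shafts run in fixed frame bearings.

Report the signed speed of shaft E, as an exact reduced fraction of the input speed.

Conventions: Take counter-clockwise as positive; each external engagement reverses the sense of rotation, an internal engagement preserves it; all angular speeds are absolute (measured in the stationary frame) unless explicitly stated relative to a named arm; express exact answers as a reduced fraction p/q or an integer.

4-mesh fixed-axis compound train (all bearings frame-fixed)
mesh 1 [40T→55T]: |ω|/ω_in = 1×40/55 = 8/11, sense flips to −
mesh 2 [55T→80T]: |ω|/ω_in = (8/11)×55/80 = 1/2, sense flips to +
mesh 3 [77T→16T]: |ω|/ω_in = (1/2)×77/16 = 77/32, sense flips to −
mesh 4 [16T→84T]: |ω|/ω_in = (77/32)×16/84 = 11/24, sense flips to +
signed output speed (× input speed) = 11/24

11/24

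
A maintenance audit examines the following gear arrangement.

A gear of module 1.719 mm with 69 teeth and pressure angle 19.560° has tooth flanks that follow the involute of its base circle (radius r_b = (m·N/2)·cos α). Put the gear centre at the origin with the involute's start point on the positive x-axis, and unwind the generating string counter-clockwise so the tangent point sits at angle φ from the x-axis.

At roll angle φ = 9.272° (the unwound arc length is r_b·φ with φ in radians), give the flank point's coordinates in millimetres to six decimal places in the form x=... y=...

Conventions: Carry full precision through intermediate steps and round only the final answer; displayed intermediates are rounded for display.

class = single-mesh tooth geometry [base-circle involute, m = 1.719, 69T]
pitch radius r_p = m·N/2 = 1.719·69/2 = 59.305500
base radius r_b = r_p·cos α = 59.305500·cos 19.560° = 55.883063
roll angle φ = 9.272° = 0.16182693 rad
x = r_b·(cos φ + φ·sin φ) = 56.610011
y = r_b·(sin φ − φ·cos φ) = 0.078736

x=56.610011 y=0.078736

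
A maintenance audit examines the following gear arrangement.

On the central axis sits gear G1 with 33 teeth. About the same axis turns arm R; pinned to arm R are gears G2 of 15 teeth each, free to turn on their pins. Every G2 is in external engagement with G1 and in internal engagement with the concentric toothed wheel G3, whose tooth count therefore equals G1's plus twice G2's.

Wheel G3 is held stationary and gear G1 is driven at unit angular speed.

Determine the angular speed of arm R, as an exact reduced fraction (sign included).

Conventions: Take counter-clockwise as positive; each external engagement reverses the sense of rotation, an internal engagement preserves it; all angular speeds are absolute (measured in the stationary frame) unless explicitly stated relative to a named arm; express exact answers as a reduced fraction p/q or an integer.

11/32

recognized (axles ride arm R): planetary set, 33/15/63 teeth
ring teeth: 33 + 2·15 = 63
33(ω_sun−ω_arm) = −63(ω_ring−ω_arm),  ω_ring = 0, ω_sun = 1
33(1−ω_arm) = −63(0−ω_arm)  ⇒  96·ω_arm = 33  ⇒  ω_arm = 11/32
exact speed ratio = 11/32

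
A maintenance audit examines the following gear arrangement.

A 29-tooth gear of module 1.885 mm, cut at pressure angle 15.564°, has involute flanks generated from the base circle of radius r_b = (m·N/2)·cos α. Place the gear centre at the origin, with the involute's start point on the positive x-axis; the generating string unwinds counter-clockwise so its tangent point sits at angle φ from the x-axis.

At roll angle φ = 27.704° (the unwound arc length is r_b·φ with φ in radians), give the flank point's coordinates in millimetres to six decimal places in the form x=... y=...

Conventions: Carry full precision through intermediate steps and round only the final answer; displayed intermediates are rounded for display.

x=29.230644 y=0.969182

single-mesh involute tooth geometry (29T wheel at module 1.885)
pitch radius r_p = m·N/2 = 1.885·29/2 = 27.332500
base radius r_b = r_p·cos α = 27.332500·cos 15.564° = 26.330254
roll angle φ = 27.704° = 0.48352602 rad
x = r_b·(cos φ + φ·sin φ) = 29.230644
y = r_b·(sin φ − φ·cos φ) = 0.969182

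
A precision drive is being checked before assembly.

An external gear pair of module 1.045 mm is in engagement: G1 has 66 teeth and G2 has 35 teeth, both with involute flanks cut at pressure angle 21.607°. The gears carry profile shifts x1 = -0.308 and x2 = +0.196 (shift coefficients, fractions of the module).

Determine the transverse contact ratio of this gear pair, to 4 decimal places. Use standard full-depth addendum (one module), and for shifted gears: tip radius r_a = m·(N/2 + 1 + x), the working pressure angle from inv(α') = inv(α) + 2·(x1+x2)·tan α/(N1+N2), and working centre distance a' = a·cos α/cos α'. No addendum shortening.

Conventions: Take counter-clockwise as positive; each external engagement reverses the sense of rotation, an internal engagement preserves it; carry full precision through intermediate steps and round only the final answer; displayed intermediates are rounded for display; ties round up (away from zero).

1.6585

class = single-mesh tooth geometry [involute pair 66T × 35T, m = 1.045]
base radii: r_b1 = 32.061791, r_b2 = 17.002465
tip radii: r_a1 = 35.208140, r_a2 = 19.537320
inv(α') = inv(21.607°) + 2·(-0.308+0.196)·tan α/(66+35) = 0.01807764  ⇒  α' = 21.28078°
a' = a·cos α / cos α' = 52.7725·cos 21.607°/cos 21.28078° = 52.654615
action lengths: √(r_a1²−r_b1²) = 14.548357, √(r_a2²−r_b2²) = 9.624088
base pitch p_b = π·m·cos α = 3.052275
CR = (14.548357 + 9.624088 − 52.654615·sin 21.28078°)/3.052275 = 1.658451
contact ratio ≈ 1.6585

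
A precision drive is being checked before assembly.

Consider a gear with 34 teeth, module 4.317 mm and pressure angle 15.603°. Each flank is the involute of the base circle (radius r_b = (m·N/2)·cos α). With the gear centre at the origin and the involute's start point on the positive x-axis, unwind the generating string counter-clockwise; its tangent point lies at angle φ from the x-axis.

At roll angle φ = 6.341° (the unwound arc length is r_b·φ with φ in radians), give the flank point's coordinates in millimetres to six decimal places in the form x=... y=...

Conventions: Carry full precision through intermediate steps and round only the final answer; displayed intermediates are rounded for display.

recognized (one wheel, involute flank): single-mesh tooth geometry, m = 4.317, N = 34
pitch radius r_p = m·N/2 = 4.317·34/2 = 73.389000
base radius r_b = r_p·cos α = 73.389000·cos 15.603° = 70.684504
roll angle φ = 6.341° = 0.11067133 rad
x = r_b·(cos φ + φ·sin φ) = 71.116057
y = r_b·(sin φ − φ·cos φ) = 0.031899

x=71.116057 y=0.031899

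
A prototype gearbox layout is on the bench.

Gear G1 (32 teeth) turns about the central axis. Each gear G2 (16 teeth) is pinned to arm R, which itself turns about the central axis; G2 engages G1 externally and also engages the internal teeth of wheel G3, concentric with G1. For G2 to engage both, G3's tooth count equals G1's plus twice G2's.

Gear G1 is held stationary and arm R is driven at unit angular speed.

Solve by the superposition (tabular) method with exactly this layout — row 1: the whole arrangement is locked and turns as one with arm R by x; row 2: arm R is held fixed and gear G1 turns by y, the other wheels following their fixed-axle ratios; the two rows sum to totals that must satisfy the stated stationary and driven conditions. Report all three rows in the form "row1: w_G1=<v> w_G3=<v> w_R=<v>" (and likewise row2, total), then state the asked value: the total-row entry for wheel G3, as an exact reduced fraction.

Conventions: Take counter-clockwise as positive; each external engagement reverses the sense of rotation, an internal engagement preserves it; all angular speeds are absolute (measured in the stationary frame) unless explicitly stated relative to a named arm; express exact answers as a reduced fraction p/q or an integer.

recognized (axles ride arm R): planetary set, 32/16/64 teeth
row 1: whole set turns with the arm by x
superposition row 2 [arm held]: sun y, ring −(32/64)·y, arm 0
boundary: total ω_sun = x + y = 0 and total ω_arm = x = 1  ⇒  y = -1, x = 1
row 2 ring = −(32/64)·(-1) = 1/2
totals (row 1 + row 2): sun 1 + (-1) = 0, ring 1 + 1/2 = 3/2, arm 1 + 0 = 1
asked cell (total, ring) = 3/2

row1: w_G1=1 w_G3=1 w_R=1
row2: w_G1=-1 w_G3=1/2 w_R=0
total: w_G1=0 w_G3=3/2 w_R=1
asked value: 3/2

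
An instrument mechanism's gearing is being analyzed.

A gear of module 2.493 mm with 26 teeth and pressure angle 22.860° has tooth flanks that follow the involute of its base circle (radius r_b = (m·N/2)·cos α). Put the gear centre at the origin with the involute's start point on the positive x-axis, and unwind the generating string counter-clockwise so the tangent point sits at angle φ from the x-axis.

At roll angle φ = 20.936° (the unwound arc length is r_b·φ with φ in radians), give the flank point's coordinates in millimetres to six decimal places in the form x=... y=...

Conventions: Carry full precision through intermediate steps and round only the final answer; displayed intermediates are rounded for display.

x=31.791107 y=0.479207

class = single-mesh tooth geometry [base-circle involute, m = 2.493, 26T]
pitch radius r_p = m·N/2 = 2.493·26/2 = 32.409000
base radius r_b = r_p·cos α = 32.409000·cos 22.860° = 29.863495
roll angle φ = 20.936° = 0.36540213 rad
x = r_b·(cos φ + φ·sin φ) = 31.791107
y = r_b·(sin φ − φ·cos φ) = 0.479207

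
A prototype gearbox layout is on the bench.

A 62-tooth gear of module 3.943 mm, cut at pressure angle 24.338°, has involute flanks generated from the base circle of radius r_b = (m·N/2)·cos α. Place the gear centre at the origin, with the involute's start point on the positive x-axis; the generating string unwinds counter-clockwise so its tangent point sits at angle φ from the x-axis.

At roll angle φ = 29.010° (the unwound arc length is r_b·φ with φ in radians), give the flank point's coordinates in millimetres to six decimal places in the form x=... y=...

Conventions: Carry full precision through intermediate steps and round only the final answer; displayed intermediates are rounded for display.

recognized (one wheel, involute flank): single-mesh tooth geometry, m = 3.943, N = 62
pitch radius r_p = m·N/2 = 3.943·62/2 = 122.233000
base radius r_b = r_p·cos α = 122.233000·cos 24.338° = 111.370172
roll angle φ = 29.010° = 0.50632002 rad
x = r_b·(cos φ + φ·sin φ) = 124.743633
y = r_b·(sin φ − φ·cos φ) = 4.696218

x=124.743633 y=4.696218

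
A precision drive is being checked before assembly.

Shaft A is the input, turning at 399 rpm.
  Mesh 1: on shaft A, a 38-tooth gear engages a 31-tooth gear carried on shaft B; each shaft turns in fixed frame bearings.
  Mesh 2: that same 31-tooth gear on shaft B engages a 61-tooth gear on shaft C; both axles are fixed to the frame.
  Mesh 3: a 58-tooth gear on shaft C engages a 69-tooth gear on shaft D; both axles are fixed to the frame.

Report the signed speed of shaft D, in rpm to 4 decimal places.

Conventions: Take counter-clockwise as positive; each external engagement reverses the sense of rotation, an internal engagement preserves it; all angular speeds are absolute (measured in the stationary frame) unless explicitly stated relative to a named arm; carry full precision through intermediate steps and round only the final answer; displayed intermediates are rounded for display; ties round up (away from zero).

-208.9323 rpm

topology: fixed-axis compound train — 3 meshes, A→D
mesh 1 [38T→31T]: ω = 399.0000×38/31 = 489.0968 rpm, sense flips to −
mesh 2 [31T→61T]: ω = 489.0968×31/61 = 248.5574 rpm, sense flips to +
mesh 3 [58T→69T]: ω = 248.5574×58/69 = 208.9323 rpm, sense flips to −
signed output speed = -208.9323 rpm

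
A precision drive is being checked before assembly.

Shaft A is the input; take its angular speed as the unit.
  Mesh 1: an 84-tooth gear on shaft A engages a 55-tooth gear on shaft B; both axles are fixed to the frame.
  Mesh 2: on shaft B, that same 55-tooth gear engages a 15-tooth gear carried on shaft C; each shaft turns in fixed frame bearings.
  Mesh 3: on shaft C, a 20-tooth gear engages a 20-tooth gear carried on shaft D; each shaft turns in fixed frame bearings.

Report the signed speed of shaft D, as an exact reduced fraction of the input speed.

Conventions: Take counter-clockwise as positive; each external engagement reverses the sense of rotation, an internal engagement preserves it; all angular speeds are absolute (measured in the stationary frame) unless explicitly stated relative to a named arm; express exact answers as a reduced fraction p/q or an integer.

3-mesh fixed-axis compound train (all bearings frame-fixed)
mesh 1 [84T→55T]: |ω|/ω_in = 1×84/55 = 84/55, sense flips to −
mesh 2 [55T→15T]: |ω|/ω_in = (84/55)×55/15 = 28/5, sense flips to +
mesh 3 [20T→20T]: |ω|/ω_in = (28/5)×20/20 = 28/5, sense flips to −
signed output speed (× input speed) = -28/5

-28/5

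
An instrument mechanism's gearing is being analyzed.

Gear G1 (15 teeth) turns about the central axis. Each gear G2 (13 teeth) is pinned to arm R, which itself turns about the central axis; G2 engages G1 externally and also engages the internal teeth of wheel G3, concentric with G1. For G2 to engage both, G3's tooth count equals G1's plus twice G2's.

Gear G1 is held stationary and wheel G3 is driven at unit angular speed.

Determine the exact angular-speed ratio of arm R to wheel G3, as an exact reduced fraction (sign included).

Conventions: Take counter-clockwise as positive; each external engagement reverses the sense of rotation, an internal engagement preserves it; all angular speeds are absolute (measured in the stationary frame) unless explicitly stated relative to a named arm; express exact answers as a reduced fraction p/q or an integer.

planetary set (15T centre, 13T on arm, 41T internal) — Willis relation
ring teeth: 15 + 2·13 = 41
15(ω_sun−ω_arm) = −41(ω_ring−ω_arm),  ω_sun = 0, ω_ring = 1
15(0−ω_arm) = −41(1−ω_arm)  ⇒  56·ω_arm = 41  ⇒  ω_arm = 41/56
ω_out/ω_in = 41/56

41/56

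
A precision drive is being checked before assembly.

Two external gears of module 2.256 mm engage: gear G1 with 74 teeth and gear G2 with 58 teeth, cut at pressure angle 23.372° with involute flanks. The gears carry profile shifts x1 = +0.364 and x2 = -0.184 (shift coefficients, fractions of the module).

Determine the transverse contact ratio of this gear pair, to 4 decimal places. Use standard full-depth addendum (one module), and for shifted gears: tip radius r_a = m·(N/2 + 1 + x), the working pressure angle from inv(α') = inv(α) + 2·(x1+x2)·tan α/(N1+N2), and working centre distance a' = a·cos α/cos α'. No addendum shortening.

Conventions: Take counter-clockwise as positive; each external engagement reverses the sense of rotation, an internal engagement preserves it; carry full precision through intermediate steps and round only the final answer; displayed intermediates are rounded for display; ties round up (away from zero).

class = single-mesh tooth geometry [involute pair 74T × 58T, m = 2.256]
base radii: r_b1 = 76.623005, r_b2 = 60.055869
tip radii: r_a1 = 86.549184, r_a2 = 67.264896
inv(α') = inv(23.372°) + 2·(+0.364-0.184)·tan α/(74+58) = 0.02541882  ⇒  α' = 23.72748°
a' = a·cos α / cos α' = 148.8960·cos 23.372°/cos 23.72748° = 149.299179
action lengths: √(r_a1²−r_b1²) = 40.245202, √(r_a2²−r_b2²) = 30.296185
base pitch p_b = π·m·cos α = 6.505899
CR = (40.245202 + 30.296185 − 149.299179·sin 23.72748°)/6.505899 = 1.608594
contact ratio ≈ 1.6086

1.6086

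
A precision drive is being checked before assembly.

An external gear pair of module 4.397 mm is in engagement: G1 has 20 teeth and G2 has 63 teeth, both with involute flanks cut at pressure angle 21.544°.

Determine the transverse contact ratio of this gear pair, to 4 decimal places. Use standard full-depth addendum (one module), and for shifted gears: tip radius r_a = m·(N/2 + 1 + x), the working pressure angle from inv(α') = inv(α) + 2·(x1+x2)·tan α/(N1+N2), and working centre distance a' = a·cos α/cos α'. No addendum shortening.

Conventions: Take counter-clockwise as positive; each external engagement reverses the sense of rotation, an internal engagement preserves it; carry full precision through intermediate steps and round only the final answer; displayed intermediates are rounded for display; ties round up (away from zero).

single-mesh involute tooth geometry (20T engaging 63T at module 4.397)
base radii: r_b1 = 40.898073, r_b2 = 128.828930
tip radii: r_a1 = 48.367000, r_a2 = 142.902500
no profile shift: α' = α, a' = a
action lengths: √(r_a1²−r_b1²) = 25.820812, √(r_a2²−r_b2²) = 61.840370
base pitch p_b = π·m·cos α = 12.848509
CR = (25.820812 + 61.840370 − 182.475500·sin 21.54400°)/12.848509 = 1.607449
contact ratio ≈ 1.6074

1.6074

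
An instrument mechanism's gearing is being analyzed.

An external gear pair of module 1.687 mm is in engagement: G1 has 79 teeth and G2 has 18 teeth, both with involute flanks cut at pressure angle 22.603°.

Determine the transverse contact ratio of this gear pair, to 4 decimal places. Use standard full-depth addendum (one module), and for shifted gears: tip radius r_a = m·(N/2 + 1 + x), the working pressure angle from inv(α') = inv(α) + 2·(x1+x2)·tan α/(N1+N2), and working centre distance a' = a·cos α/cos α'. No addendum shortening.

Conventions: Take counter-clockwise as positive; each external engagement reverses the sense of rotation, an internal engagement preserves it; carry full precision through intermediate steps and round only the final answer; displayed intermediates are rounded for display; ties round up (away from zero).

1.5669

class = single-mesh tooth geometry [involute pair 79T × 18T, m = 1.687]
base radii: r_b1 = 61.518157, r_b2 = 14.016795
tip radii: r_a1 = 68.323500, r_a2 = 16.870000
no profile shift: α' = α, a' = a
action lengths: √(r_a1²−r_b1²) = 29.725697, √(r_a2²−r_b2²) = 9.387564
base pitch p_b = π·m·cos α = 4.892785
CR = (29.725697 + 9.387564 − 81.819500·sin 22.60300°)/4.892785 = 1.566890
contact ratio ≈ 1.5669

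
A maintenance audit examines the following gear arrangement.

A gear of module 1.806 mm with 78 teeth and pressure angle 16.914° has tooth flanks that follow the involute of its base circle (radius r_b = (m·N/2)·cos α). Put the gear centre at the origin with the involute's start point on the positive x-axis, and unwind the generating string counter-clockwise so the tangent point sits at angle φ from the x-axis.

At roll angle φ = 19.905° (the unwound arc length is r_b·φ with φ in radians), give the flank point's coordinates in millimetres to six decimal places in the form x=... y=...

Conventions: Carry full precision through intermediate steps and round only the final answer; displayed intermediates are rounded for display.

class = single-mesh tooth geometry [base-circle involute, m = 1.806, 78T]
pitch radius r_p = m·N/2 = 1.806·78/2 = 70.434000
base radius r_b = r_p·cos α = 70.434000·cos 16.914° = 67.387203
roll angle φ = 19.905° = 0.34740779 rad
x = r_b·(cos φ + φ·sin φ) = 71.331877
y = r_b·(sin φ − φ·cos φ) = 0.930517

x=71.331877 y=0.930517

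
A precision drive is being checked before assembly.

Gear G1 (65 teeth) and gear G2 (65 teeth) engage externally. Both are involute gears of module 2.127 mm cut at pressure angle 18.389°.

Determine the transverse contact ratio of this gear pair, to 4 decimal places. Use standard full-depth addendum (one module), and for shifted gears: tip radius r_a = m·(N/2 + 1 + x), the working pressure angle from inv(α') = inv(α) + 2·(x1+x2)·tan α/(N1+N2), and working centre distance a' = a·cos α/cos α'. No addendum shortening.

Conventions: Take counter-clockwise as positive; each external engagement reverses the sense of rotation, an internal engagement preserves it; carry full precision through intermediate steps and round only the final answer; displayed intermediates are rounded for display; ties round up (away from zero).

1.8976

recognized (one external pair, fixed centres): single-mesh tooth geometry, m = 2.127, N1 = 65, N2 = 65
base radii: r_b1 = 65.597614, r_b2 = 65.597614
tip radii: r_a1 = 71.254500, r_a2 = 71.254500
no profile shift: α' = α, a' = a
action lengths: √(r_a1²−r_b1²) = 27.823672, √(r_a2²−r_b2²) = 27.823672
base pitch p_b = π·m·cos α = 6.340953
CR = (27.823672 + 27.823672 − 138.255000·sin 18.38900°)/6.340953 = 1.897581
contact ratio ≈ 1.8976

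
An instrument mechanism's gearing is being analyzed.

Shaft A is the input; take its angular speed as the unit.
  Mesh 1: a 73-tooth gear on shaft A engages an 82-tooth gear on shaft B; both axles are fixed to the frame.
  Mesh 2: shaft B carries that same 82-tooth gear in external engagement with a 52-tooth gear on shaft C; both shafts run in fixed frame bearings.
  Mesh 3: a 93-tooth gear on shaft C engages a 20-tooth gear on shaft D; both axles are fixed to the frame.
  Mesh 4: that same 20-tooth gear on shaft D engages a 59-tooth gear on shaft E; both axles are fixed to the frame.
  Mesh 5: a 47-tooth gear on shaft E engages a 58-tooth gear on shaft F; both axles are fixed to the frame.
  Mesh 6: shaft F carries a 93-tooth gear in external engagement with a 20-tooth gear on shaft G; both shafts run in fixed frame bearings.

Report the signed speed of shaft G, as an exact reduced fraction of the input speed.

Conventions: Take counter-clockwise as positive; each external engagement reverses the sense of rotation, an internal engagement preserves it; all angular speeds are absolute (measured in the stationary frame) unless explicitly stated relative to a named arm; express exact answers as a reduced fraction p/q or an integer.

6-mesh fixed-axis compound train (all bearings frame-fixed)
mesh 1 [73T→82T]: |ω|/ω_in = 1×73/82 = 73/82, sense flips to −
mesh 2 [82T→52T]: |ω|/ω_in = (73/82)×82/52 = 73/52, sense flips to +
mesh 3 [93T→20T]: |ω|/ω_in = (73/52)×93/20 = 6789/1040, sense flips to −
mesh 4 [20T→59T]: |ω|/ω_in = (6789/1040)×20/59 = 6789/3068, sense flips to +
mesh 5 [47T→58T]: |ω|/ω_in = (6789/3068)×47/58 = 319083/177944, sense flips to −
mesh 6 [93T→20T]: |ω|/ω_in = (319083/177944)×93/20 = 29674719/3558880, sense flips to +
signed output speed (× input speed) = 29674719/3558880

29674719/3558880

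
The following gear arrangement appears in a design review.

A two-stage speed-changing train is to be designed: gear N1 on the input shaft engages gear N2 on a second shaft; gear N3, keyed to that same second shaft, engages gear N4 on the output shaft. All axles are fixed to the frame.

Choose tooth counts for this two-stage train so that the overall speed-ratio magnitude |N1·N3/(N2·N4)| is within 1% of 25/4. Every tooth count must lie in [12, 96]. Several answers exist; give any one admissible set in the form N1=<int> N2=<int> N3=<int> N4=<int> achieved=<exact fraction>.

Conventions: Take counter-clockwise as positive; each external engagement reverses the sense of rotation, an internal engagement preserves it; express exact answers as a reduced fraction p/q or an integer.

2-stage fixed-axis compound train for ratio 25/4
target = 25/4 in lowest terms: an exact hit needs N1·N3 = k·25 and N2·N4 = k·4 for one integer k, every count in [12, 96]; additionally prefer no 1:1 stage (N1 ≠ N2, N3 ≠ N4)
k = 1…35: no 1:1-free in-range split of k·25 and k·4 into factor pairs; take k = 36
k = 36: N1·N3 = 900 = 15·60, N2·N4 = 144 = 12·12
achieved = 15·60/(12·12) = 25/4; |achieved − target| = 0 ≤ 1/16 ✓

N1=15 N2=12 N3=60 N4=12 achieved=25/4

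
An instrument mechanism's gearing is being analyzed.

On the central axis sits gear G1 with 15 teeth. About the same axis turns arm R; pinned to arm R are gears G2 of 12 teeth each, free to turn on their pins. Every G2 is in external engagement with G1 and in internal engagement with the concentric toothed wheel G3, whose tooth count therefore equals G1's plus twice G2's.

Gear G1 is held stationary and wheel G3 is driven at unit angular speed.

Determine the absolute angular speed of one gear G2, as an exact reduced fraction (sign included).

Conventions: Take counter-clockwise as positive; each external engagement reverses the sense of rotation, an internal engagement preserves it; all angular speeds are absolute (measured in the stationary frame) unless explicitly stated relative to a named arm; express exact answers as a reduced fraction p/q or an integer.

planetary set (15T centre, 12T on arm, 39T internal) — Willis relation
ring teeth: 15 + 2·12 = 39
15(ω_sun−ω_arm) = −39(ω_ring−ω_arm),  ω_sun = 0, ω_ring = 1
15(0−ω_arm) = −39(1−ω_arm)  ⇒  54·ω_arm = 39  ⇒  ω_arm = 13/18
sun–planet mesh: 15·(0−13/18) = −12·(ω_p−ω_arm)  ⇒  ω_p−ω_arm = 65/72
ω_p = 13/18 + 65/72 = 13/8
exact speed ratio = 13/8

13/8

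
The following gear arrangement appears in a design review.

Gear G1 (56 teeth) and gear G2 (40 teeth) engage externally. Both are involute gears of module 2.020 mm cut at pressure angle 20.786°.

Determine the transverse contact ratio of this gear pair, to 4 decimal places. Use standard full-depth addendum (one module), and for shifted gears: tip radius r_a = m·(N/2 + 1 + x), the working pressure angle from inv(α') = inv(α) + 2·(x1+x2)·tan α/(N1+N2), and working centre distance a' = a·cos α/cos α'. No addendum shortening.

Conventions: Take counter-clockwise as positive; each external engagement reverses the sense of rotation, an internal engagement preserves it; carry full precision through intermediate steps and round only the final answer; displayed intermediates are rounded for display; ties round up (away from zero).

topology: single-mesh involute geometry — m = 2.020, 56T/40T pair
base radii: r_b1 = 52.878646, r_b2 = 37.770462
tip radii: r_a1 = 58.580000, r_a2 = 42.420000
no profile shift: α' = α, a' = a
action lengths: √(r_a1²−r_b1²) = 25.208434, √(r_a2²−r_b2²) = 19.309289
base pitch p_b = π·m·cos α = 5.932970
CR = (25.208434 + 19.309289 − 96.960000·sin 20.78600°)/5.932970 = 1.703818
contact ratio ≈ 1.7038

1.7038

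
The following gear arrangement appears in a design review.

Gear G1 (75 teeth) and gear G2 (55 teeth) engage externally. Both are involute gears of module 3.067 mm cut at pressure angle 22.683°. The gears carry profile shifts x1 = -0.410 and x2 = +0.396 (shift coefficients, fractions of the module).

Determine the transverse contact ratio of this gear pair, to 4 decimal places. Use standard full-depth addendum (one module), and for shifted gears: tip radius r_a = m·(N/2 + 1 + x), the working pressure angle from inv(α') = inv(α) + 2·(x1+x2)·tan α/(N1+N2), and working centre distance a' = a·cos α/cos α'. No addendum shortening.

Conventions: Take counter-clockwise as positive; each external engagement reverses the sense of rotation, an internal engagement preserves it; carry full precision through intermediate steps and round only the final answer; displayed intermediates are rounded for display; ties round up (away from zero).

recognized (one external pair, fixed centres): single-mesh tooth geometry, m = 3.067, N1 = 75, N2 = 55
base radii: r_b1 = 106.116576, r_b2 = 77.818823
tip radii: r_a1 = 116.822030, r_a2 = 88.624032
inv(α') = inv(22.683°) + 2·(-0.410+0.396)·tan α/(75+55) = 0.02197742  ⇒  α' = 22.65343°
a' = a·cos α / cos α' = 199.3550·cos 22.683°/cos 22.65343° = 199.312035
action lengths: √(r_a1²−r_b1²) = 48.853443, √(r_a2²−r_b2²) = 42.408135
base pitch p_b = π·m·cos α = 8.890002
CR = (48.853443 + 42.408135 − 199.312035·sin 22.65343°)/8.890002 = 1.630521
contact ratio ≈ 1.6305

1.6305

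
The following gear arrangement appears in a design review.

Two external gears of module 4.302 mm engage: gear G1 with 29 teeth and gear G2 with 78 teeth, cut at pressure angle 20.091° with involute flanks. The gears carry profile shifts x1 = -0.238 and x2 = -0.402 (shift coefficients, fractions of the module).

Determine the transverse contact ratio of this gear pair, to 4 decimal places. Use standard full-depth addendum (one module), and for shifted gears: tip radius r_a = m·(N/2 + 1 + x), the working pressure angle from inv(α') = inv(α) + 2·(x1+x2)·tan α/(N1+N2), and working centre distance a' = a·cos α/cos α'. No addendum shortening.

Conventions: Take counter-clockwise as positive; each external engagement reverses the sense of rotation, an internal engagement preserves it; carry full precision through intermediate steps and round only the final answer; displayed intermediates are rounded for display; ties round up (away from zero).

single-mesh involute tooth geometry (29T engaging 78T at module 4.302)
base radii: r_b1 = 58.583127, r_b2 = 157.568410
tip radii: r_a1 = 65.657124, r_a2 = 170.350596
inv(α') = inv(20.091°) + 2·(-0.238-0.402)·tan α/(29+78) = 0.01074026  ⇒  α' = 17.98905°
a' = a·cos α / cos α' = 230.1570·cos 20.091°/cos 17.98905° = 227.261065
action lengths: √(r_a1²−r_b1²) = 29.645829, √(r_a2²−r_b2²) = 64.741962
base pitch p_b = π·m·cos α = 12.692712
CR = (29.645829 + 64.741962 − 227.261065·sin 17.98905°)/12.692712 = 1.906730
contact ratio ≈ 1.9067

1.9067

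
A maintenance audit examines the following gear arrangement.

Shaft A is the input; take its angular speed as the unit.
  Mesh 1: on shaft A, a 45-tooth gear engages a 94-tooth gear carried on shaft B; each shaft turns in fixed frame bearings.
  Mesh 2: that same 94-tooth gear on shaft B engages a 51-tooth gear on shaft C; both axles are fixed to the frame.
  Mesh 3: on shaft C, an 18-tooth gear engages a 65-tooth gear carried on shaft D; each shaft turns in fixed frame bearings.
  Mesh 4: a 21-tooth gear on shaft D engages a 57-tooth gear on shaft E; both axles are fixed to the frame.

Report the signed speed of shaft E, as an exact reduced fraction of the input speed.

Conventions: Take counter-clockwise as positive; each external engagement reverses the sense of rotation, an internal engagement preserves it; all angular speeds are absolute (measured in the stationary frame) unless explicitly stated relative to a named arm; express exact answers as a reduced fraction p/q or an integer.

4-mesh fixed-axis compound train (all bearings frame-fixed)
mesh 1 [45T→94T]: |ω|/ω_in = 1×45/94 = 45/94, sense flips to −
mesh 2 [94T→51T]: |ω|/ω_in = (45/94)×94/51 = 15/17, sense flips to +
mesh 3 [18T→65T]: |ω|/ω_in = (15/17)×18/65 = 54/221, sense flips to −
mesh 4 [21T→57T]: |ω|/ω_in = (54/221)×21/57 = 378/4199, sense flips to +
signed output speed (× input speed) = 378/4199

378/4199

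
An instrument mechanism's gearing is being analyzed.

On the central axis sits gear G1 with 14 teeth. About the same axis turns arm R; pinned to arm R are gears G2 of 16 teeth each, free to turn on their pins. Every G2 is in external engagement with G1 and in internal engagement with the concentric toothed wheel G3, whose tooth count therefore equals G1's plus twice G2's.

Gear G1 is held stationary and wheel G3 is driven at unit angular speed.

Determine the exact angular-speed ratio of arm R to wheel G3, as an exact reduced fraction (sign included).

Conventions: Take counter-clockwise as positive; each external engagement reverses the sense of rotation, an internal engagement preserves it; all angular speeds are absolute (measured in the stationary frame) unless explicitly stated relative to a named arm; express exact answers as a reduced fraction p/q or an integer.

23/30

class = planetary set [G3 = 14+2·16 = 46; Willis about the carrier]
ring teeth: 14 + 2·16 = 46
14(ω_sun−ω_arm) = −46(ω_ring−ω_arm),  ω_sun = 0, ω_ring = 1
14(0−ω_arm) = −46(1−ω_arm)  ⇒  60·ω_arm = 46  ⇒  ω_arm = 23/30
ω_out/ω_in = 23/30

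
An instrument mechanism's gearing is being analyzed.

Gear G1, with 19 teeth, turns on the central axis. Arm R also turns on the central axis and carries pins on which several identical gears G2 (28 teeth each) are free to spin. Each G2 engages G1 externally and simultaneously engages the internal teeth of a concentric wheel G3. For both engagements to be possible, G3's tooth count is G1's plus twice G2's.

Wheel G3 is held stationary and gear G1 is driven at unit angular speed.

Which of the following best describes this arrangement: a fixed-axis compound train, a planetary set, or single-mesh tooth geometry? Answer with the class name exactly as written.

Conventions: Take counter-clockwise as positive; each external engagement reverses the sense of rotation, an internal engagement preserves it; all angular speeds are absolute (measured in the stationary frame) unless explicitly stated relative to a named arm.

class = planetary set [G3 = 19+2·28 = 75; Willis about the carrier]
classification: planetary set

planetary set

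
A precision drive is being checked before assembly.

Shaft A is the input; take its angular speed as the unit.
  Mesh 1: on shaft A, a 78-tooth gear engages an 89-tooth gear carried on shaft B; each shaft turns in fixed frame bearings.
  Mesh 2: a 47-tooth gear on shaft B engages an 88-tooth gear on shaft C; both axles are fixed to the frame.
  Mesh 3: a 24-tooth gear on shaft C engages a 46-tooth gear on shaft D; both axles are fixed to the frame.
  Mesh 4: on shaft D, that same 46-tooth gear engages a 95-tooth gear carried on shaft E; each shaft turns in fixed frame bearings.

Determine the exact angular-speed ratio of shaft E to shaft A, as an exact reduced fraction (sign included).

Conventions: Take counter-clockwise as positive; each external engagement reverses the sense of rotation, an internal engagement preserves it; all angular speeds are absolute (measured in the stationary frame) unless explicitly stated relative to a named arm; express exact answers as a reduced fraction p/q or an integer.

class = fixed-axis compound train [4 meshes; 4 ratios multiply, 4 sense flips]
mesh 1 [78T→89T]: running ratio 78/89, sense −
mesh 2 [47T→88T]: running ratio 1833/3916, sense +
mesh 3 [24T→46T]: running ratio 5499/22517, sense −
mesh 4 [46T→95T]: running ratio 10998/93005, sense +
ω_out/ω_in = 10998/93005

10998/93005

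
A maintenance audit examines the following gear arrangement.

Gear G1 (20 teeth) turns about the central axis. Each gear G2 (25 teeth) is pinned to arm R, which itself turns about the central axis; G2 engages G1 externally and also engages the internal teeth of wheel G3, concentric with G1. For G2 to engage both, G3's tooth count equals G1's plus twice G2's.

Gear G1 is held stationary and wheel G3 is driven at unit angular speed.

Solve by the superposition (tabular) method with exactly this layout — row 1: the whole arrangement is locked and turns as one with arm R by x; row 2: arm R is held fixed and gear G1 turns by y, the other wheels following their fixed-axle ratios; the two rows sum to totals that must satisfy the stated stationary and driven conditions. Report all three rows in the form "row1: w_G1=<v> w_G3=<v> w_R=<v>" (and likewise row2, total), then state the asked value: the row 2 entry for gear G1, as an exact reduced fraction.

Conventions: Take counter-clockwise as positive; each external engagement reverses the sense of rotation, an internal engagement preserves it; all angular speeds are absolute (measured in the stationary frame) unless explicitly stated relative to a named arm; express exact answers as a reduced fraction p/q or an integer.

row1: w_G1=7/9 w_G3=7/9 w_R=7/9
row2: w_G1=-7/9 w_G3=2/9 w_R=0
total: w_G1=0 w_G3=1 w_R=7/9
asked value: -7/9

topology: planetary set — G1 20T / G2 25T / G3 70T, arm = carrier (Willis)
row 1 (train locked, turned with arm): all members turn x
row 2 — arm fixed, fixed-axis ratios: sun y, ring −(20/70)·y, arm 0
boundary: total ω_sun = x + y = 0 and total ω_ring = x − (20/70)·y = 1  ⇒  y = -7/9, x = 7/9
row 2 ring = −(20/70)·(-7/9) = 2/9
totals (row 1 + row 2): sun 7/9 + (-7/9) = 0, ring 7/9 + 2/9 = 1, arm 7/9 + 0 = 7/9
asked cell (row2, sun) = -7/9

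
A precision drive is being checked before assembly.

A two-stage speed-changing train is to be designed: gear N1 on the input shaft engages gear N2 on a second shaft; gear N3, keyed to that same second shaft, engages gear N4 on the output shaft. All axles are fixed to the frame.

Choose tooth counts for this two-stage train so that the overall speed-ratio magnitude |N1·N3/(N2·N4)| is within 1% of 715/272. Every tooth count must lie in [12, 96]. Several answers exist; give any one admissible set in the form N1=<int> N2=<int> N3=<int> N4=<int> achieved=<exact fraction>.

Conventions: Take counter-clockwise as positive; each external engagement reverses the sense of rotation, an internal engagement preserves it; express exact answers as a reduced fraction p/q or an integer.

design class (target 715/272): fixed-axis compound train
target = 715/272 in lowest terms: an exact hit needs N1·N3 = k·715 and N2·N4 = k·272 for one integer k, every count in [12, 96]; additionally prefer no 1:1 stage (N1 ≠ N2, N3 ≠ N4)
k = 1: N1·N3 = 715 = 13·55, N2·N4 = 272 = 16·17
achieved = 13·55/(16·17) = 715/272; |achieved − target| = 0 ≤ 143/5440 ✓

N1=13 N2=16 N3=55 N4=17 achieved=715/272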